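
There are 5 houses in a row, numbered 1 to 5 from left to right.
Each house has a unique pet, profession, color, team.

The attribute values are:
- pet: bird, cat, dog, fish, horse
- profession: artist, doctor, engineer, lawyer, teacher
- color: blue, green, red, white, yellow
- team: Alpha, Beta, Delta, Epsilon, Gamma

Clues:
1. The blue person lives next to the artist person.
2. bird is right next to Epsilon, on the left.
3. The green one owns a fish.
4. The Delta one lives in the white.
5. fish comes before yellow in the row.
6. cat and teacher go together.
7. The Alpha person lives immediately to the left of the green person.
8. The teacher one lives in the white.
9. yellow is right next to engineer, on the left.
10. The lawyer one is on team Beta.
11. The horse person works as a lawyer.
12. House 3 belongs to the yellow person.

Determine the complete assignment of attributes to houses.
Solution:

House | Pet | Profession | Color | Team
---------------------------------------
  1   | bird | doctor | blue | Alpha
  2   | fish | artist | green | Epsilon
  3   | horse | lawyer | yellow | Beta
  4   | dog | engineer | red | Gamma
  5   | cat | teacher | white | Delta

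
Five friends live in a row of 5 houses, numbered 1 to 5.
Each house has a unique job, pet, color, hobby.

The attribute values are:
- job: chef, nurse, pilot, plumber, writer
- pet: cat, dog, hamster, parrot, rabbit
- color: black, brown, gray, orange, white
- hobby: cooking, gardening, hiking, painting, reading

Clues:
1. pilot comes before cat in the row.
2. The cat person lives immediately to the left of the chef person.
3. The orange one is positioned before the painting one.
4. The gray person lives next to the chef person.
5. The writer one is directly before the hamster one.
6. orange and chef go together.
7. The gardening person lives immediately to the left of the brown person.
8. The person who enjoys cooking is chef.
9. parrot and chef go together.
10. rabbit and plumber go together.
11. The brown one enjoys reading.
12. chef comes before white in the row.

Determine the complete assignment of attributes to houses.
Solution:

House | Job | Pet | Color | Hobby
---------------------------------
  1   | writer | dog | black | gardening
  2   | pilot | hamster | brown | reading
  3   | nurse | cat | gray | hiking
  4   | chef | parrot | orange | cooking
  5   | plumber | rabbit | white | painting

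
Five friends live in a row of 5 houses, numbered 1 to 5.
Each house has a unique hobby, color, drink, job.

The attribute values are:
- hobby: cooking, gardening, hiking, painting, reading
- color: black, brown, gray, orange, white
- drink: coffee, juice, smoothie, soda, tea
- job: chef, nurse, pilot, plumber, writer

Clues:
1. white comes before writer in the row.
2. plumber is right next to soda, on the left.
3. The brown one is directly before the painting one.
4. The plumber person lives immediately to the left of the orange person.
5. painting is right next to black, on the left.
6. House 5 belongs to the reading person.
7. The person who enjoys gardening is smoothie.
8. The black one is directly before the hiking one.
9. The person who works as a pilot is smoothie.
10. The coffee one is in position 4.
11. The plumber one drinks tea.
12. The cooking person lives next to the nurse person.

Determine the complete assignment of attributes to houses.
Solution:

House | Hobby | Color | Drink | Job
-----------------------------------
  1   | cooking | brown | tea | plumber
  2   | painting | orange | soda | nurse
  3   | gardening | black | smoothie | pilot
  4   | hiking | white | coffee | chef
  5   | reading | gray | juice | writer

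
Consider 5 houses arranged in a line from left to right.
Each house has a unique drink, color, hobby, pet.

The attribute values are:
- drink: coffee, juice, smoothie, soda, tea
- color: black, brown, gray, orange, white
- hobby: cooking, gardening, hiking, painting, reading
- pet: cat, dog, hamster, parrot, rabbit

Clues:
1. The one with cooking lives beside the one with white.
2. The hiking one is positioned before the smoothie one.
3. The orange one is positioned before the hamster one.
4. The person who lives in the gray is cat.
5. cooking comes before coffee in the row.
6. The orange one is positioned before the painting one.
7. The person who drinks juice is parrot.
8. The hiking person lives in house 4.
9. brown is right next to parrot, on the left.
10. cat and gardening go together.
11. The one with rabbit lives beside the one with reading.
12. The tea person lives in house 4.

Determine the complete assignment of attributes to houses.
Solution:

House | Drink | Color | Hobby | Pet
-----------------------------------
  1   | soda | brown | cooking | rabbit
  2   | juice | white | reading | parrot
  3   | coffee | gray | gardening | cat
  4   | tea | orange | hiking | dog
  5   | smoothie | black | painting | hamster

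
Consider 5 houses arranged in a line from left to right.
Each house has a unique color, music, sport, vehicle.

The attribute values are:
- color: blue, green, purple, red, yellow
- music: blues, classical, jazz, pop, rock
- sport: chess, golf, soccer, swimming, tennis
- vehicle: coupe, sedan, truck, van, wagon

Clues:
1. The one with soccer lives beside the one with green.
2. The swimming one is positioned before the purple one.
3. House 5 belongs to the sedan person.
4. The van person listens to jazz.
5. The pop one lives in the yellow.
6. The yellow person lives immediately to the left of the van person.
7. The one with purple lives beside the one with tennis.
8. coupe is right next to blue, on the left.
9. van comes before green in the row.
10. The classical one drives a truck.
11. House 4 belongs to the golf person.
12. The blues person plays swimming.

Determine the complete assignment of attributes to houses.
Solution:

House | Color | Music | Sport | Vehicle
---------------------------------------
  1   | yellow | pop | chess | coupe
  2   | blue | jazz | soccer | van
  3   | green | blues | swimming | wagon
  4   | purple | classical | golf | truck
  5   | red | rock | tennis | sedan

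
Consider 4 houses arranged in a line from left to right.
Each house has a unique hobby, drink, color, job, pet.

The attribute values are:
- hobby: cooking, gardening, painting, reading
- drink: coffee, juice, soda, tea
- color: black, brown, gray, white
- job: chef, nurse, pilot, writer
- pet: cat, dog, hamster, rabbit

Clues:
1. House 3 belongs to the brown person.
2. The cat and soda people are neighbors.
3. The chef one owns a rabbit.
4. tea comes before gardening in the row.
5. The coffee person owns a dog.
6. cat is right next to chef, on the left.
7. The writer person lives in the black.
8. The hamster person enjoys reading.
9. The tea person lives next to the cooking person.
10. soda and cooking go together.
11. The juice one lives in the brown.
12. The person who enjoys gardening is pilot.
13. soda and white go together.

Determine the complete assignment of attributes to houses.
Solution:

House | Hobby | Drink | Color | Job | Pet
-----------------------------------------
  1   | painting | tea | black | writer | cat
  2   | cooking | soda | white | chef | rabbit
  3   | reading | juice | brown | nurse | hamster
  4   | gardening | coffee | gray | pilot | dog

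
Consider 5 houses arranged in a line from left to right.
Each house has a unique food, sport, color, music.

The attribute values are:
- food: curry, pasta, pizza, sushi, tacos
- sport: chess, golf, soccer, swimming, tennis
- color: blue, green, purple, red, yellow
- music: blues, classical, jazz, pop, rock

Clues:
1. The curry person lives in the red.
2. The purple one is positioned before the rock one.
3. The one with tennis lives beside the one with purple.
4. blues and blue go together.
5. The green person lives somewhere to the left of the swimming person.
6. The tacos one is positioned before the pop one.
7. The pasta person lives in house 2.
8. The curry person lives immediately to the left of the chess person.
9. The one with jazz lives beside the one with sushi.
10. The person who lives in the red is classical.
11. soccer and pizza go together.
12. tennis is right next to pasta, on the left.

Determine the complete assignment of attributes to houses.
Solution:

House | Food | Sport | Color | Music
------------------------------------
  1   | curry | tennis | red | classical
  2   | pasta | chess | purple | jazz
  3   | sushi | golf | green | rock
  4   | tacos | swimming | blue | blues
  5   | pizza | soccer | yellow | pop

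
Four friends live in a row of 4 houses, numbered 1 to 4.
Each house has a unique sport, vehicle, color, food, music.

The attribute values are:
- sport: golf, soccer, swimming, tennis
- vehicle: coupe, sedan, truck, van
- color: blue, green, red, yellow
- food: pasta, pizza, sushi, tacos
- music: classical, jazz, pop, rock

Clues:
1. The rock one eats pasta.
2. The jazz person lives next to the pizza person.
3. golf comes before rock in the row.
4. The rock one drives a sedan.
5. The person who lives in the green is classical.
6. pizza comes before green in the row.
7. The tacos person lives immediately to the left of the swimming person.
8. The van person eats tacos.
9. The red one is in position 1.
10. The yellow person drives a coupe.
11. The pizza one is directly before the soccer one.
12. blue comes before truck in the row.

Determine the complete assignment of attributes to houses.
Solution:

House | Sport | Vehicle | Color | Food | Music
----------------------------------------------
  1   | golf | van | red | tacos | jazz
  2   | swimming | coupe | yellow | pizza | pop
  3   | soccer | sedan | blue | pasta | rock
  4   | tennis | truck | green | sushi | classical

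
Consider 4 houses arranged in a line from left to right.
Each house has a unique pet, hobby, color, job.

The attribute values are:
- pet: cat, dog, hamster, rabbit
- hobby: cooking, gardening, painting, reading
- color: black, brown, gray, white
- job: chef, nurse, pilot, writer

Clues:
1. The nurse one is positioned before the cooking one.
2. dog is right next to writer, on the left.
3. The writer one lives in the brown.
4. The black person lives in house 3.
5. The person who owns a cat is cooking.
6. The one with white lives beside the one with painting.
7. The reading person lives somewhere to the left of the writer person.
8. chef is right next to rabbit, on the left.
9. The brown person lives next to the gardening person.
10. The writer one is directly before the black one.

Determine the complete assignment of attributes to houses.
Solution:

House | Pet | Hobby | Color | Job
---------------------------------
  1   | dog | reading | white | chef
  2   | rabbit | painting | brown | writer
  3   | hamster | gardening | black | nurse
  4   | cat | cooking | gray | pilot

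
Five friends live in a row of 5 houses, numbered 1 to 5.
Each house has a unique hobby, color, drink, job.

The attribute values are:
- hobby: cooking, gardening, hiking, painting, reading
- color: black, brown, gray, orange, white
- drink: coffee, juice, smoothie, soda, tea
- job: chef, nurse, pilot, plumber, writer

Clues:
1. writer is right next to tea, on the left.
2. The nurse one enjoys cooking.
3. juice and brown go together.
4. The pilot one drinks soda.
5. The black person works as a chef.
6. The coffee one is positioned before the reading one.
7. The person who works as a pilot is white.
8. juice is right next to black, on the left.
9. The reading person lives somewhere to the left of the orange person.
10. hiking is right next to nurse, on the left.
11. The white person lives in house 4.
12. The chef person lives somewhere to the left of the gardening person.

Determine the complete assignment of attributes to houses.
Solution:

House | Hobby | Color | Drink | Job
-----------------------------------
  1   | painting | brown | juice | writer
  2   | hiking | black | tea | chef
  3   | cooking | gray | coffee | nurse
  4   | reading | white | soda | pilot
  5   | gardening | orange | smoothie | plumber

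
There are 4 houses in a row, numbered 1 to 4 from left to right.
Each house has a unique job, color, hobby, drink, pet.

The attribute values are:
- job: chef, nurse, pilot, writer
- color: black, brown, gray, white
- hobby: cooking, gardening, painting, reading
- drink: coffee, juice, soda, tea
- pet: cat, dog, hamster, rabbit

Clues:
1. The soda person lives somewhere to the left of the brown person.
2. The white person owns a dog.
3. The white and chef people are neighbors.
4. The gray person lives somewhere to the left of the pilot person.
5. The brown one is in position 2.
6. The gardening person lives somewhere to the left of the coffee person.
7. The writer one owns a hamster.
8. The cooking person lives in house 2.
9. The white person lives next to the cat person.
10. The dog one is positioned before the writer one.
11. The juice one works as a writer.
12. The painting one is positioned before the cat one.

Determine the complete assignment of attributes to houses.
Solution:

House | Job | Color | Hobby | Drink | Pet
-----------------------------------------
  1   | nurse | white | painting | soda | dog
  2   | chef | brown | cooking | tea | cat
  3   | writer | gray | gardening | juice | hamster
  4   | pilot | black | reading | coffee | rabbit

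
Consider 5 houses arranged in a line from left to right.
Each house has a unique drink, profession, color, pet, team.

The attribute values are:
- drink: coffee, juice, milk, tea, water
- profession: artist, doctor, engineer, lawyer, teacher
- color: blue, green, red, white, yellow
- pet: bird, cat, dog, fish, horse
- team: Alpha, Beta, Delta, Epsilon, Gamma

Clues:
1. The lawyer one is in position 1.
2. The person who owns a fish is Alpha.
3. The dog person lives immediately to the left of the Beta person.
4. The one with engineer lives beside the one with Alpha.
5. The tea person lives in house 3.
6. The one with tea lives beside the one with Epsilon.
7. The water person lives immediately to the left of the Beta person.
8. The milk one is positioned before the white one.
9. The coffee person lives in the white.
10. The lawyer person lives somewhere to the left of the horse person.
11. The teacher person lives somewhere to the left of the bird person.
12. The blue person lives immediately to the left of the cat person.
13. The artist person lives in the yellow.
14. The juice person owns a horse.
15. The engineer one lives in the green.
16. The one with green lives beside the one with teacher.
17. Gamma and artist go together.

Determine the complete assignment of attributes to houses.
Solution:

House | Drink | Profession | Color | Pet | Team
-----------------------------------------------
  1   | water | lawyer | blue | dog | Delta
  2   | milk | engineer | green | cat | Beta
  3   | tea | teacher | red | fish | Alpha
  4   | coffee | doctor | white | bird | Epsilon
  5   | juice | artist | yellow | horse | Gamma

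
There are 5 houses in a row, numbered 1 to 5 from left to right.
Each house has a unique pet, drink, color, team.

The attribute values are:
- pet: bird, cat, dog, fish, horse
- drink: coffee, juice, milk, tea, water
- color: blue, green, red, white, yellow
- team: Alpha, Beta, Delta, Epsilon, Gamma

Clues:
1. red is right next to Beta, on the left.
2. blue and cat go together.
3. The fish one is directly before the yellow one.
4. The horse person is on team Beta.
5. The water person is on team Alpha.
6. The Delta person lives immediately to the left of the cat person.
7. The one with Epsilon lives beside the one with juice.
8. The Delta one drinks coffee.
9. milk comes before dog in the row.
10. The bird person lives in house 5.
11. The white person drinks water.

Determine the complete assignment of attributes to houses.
Solution:

House | Pet | Drink | Color | Team
----------------------------------
  1   | fish | milk | red | Epsilon
  2   | horse | juice | yellow | Beta
  3   | dog | coffee | green | Delta
  4   | cat | tea | blue | Gamma
  5   | bird | water | white | Alpha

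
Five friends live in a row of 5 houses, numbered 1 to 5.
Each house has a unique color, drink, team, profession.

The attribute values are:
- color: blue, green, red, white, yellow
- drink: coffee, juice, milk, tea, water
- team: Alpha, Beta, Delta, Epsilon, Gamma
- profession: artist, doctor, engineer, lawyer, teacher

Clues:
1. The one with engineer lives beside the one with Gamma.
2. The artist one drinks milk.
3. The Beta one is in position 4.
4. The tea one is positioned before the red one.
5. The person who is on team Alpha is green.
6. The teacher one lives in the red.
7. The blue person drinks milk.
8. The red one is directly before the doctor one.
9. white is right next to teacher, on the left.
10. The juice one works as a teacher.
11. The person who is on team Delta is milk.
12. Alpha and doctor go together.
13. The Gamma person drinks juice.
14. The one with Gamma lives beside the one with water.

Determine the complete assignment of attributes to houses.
Solution:

House | Color | Drink | Team | Profession
-----------------------------------------
  1   | white | tea | Epsilon | engineer
  2   | red | juice | Gamma | teacher
  3   | green | water | Alpha | doctor
  4   | yellow | coffee | Beta | lawyer
  5   | blue | milk | Delta | artist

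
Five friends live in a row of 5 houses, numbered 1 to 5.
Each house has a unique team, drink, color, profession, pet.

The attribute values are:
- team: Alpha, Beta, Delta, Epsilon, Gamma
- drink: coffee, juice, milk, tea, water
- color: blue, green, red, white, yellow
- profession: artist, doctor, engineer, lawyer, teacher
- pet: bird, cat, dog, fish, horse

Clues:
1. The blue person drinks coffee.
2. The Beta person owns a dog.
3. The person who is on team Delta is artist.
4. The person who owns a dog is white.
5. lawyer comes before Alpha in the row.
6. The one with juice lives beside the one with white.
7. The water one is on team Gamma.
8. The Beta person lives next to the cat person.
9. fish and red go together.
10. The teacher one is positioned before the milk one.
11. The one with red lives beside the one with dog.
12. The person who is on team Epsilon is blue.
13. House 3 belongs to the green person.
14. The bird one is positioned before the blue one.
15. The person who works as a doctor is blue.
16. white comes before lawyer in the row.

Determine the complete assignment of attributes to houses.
Solution:

House | Team | Drink | Color | Profession | Pet
-----------------------------------------------
  1   | Delta | juice | red | artist | fish
  2   | Beta | tea | white | teacher | dog
  3   | Gamma | water | green | lawyer | cat
  4   | Alpha | milk | yellow | engineer | bird
  5   | Epsilon | coffee | blue | doctor | horse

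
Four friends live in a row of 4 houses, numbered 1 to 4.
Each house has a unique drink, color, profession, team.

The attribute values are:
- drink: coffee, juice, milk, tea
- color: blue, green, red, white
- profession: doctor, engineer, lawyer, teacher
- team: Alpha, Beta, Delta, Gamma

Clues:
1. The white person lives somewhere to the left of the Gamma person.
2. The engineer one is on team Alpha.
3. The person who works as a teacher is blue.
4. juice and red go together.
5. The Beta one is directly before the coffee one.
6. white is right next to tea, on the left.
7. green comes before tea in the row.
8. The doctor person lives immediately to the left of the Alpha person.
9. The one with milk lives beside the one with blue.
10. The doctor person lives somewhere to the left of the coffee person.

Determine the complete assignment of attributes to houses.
Solution:

House | Drink | Color | Profession | Team
-----------------------------------------
  1   | juice | red | doctor | Beta
  2   | coffee | green | engineer | Alpha
  3   | milk | white | lawyer | Delta
  4   | tea | blue | teacher | Gamma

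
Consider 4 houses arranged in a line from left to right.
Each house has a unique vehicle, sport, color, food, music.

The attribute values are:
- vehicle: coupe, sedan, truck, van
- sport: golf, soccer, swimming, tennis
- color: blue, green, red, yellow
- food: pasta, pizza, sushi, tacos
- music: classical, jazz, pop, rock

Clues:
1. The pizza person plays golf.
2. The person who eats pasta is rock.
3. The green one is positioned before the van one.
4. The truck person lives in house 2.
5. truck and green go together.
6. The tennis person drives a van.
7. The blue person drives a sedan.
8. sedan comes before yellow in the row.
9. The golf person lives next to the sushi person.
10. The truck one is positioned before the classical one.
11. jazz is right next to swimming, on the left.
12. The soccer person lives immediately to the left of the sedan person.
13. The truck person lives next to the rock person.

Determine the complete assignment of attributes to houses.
Solution:

House | Vehicle | Sport | Color | Food | Music
----------------------------------------------
  1   | coupe | golf | red | pizza | pop
  2   | truck | soccer | green | sushi | jazz
  3   | sedan | swimming | blue | pasta | rock
  4   | van | tennis | yellow | tacos | classical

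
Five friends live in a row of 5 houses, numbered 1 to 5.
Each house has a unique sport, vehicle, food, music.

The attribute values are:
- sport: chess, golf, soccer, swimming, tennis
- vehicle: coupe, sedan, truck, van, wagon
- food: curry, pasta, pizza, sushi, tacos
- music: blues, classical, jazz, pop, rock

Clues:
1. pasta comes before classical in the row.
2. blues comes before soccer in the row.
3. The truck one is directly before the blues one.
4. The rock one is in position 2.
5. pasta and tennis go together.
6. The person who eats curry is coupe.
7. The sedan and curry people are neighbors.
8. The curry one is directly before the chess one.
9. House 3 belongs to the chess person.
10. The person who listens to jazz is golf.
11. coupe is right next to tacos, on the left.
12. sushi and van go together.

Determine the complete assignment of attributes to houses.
Solution:

House | Sport | Vehicle | Food | Music
--------------------------------------
  1   | golf | sedan | pizza | jazz
  2   | swimming | coupe | curry | rock
  3   | chess | truck | tacos | pop
  4   | tennis | wagon | pasta | blues
  5   | soccer | van | sushi | classical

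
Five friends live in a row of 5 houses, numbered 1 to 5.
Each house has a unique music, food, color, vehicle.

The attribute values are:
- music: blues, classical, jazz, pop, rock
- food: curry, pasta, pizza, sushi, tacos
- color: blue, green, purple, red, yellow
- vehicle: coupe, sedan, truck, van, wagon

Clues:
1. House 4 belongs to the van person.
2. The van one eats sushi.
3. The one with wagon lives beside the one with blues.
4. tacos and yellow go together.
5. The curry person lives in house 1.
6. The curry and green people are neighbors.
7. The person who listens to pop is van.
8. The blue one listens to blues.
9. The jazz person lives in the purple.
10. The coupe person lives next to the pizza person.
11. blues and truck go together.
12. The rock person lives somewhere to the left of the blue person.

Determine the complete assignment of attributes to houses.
Solution:

House | Music | Food | Color | Vehicle
--------------------------------------
  1   | jazz | curry | purple | coupe
  2   | rock | pizza | green | wagon
  3   | blues | pasta | blue | truck
  4   | pop | sushi | red | van
  5   | classical | tacos | yellow | sedan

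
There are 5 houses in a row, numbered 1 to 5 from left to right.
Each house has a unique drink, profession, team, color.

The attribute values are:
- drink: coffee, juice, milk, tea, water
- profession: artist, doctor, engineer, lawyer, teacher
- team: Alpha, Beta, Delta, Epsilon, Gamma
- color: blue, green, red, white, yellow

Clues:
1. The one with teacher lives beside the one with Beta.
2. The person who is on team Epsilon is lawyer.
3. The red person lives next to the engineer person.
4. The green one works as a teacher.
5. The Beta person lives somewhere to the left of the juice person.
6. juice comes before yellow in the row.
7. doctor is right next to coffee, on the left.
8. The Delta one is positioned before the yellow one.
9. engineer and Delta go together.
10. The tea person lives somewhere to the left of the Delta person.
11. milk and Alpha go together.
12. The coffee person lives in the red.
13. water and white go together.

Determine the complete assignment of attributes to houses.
Solution:

House | Drink | Profession | Team | Color
-----------------------------------------
  1   | tea | teacher | Gamma | green
  2   | water | doctor | Beta | white
  3   | coffee | lawyer | Epsilon | red
  4   | juice | engineer | Delta | blue
  5   | milk | artist | Alpha | yellow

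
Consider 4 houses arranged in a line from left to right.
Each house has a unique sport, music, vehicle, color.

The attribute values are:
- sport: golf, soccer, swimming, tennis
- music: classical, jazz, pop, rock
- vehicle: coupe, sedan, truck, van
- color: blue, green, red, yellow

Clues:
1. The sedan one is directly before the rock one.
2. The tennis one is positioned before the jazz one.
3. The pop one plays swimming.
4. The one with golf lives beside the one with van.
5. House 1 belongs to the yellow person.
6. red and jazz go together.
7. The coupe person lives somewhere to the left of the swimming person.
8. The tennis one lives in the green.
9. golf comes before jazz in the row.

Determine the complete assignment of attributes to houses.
Solution:

House | Sport | Music | Vehicle | Color
---------------------------------------
  1   | golf | classical | sedan | yellow
  2   | tennis | rock | van | green
  3   | soccer | jazz | coupe | red
  4   | swimming | pop | truck | blue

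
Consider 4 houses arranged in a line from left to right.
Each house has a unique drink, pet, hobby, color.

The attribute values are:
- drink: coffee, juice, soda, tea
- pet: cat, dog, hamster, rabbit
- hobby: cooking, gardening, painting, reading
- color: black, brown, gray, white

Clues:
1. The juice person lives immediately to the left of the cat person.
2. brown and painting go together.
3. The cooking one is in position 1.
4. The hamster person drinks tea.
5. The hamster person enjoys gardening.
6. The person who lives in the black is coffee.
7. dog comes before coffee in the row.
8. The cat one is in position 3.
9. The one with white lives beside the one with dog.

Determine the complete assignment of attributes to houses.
Solution:

House | Drink | Pet | Hobby | Color
-----------------------------------
  1   | soda | rabbit | cooking | white
  2   | juice | dog | painting | brown
  3   | coffee | cat | reading | black
  4   | tea | hamster | gardening | gray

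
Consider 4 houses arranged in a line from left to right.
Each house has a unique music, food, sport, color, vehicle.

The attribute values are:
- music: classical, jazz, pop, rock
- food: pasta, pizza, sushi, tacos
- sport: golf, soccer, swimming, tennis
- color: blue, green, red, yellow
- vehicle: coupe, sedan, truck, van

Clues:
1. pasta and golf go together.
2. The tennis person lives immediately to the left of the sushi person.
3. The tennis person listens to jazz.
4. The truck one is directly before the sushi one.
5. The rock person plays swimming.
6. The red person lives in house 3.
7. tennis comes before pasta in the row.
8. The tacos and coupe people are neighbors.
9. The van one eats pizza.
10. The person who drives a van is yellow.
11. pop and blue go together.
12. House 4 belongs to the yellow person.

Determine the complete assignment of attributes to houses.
Solution:

House | Music | Food | Sport | Color | Vehicle
----------------------------------------------
  1   | jazz | tacos | tennis | green | truck
  2   | pop | sushi | soccer | blue | coupe
  3   | classical | pasta | golf | red | sedan
  4   | rock | pizza | swimming | yellow | van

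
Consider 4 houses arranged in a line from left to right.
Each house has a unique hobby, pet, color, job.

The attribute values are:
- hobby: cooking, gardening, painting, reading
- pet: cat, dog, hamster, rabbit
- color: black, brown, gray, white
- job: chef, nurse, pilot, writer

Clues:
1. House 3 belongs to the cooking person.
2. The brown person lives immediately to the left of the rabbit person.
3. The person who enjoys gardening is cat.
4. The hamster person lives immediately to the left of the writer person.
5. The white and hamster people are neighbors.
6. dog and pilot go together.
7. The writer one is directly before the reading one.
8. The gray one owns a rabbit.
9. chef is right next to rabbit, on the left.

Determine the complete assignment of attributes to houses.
Solution:

House | Hobby | Pet | Color | Job
---------------------------------
  1   | gardening | cat | white | nurse
  2   | painting | hamster | brown | chef
  3   | cooking | rabbit | gray | writer
  4   | reading | dog | black | pilot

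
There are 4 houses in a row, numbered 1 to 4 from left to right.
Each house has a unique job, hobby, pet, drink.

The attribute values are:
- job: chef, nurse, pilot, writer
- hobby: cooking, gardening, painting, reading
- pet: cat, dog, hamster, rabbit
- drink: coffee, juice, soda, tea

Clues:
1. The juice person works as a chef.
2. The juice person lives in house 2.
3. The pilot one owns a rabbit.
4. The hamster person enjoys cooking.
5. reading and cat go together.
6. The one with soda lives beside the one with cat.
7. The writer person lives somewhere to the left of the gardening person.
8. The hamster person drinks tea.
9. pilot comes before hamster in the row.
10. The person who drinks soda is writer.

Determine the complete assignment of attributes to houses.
Solution:

House | Job | Hobby | Pet | Drink
---------------------------------
  1   | writer | painting | dog | soda
  2   | chef | reading | cat | juice
  3   | pilot | gardening | rabbit | coffee
  4   | nurse | cooking | hamster | tea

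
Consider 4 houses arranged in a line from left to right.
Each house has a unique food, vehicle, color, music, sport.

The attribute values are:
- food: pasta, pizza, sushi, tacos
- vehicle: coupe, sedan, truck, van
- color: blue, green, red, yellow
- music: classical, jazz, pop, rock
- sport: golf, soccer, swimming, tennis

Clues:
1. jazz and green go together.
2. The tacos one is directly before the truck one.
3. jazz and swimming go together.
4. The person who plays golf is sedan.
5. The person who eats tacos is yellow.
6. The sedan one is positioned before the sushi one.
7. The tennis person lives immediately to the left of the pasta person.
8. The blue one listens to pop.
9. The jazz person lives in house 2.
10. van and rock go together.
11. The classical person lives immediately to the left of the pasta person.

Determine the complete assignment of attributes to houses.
Solution:

House | Food | Vehicle | Color | Music | Sport
----------------------------------------------
  1   | tacos | coupe | yellow | classical | tennis
  2   | pasta | truck | green | jazz | swimming
  3   | pizza | sedan | blue | pop | golf
  4   | sushi | van | red | rock | soccer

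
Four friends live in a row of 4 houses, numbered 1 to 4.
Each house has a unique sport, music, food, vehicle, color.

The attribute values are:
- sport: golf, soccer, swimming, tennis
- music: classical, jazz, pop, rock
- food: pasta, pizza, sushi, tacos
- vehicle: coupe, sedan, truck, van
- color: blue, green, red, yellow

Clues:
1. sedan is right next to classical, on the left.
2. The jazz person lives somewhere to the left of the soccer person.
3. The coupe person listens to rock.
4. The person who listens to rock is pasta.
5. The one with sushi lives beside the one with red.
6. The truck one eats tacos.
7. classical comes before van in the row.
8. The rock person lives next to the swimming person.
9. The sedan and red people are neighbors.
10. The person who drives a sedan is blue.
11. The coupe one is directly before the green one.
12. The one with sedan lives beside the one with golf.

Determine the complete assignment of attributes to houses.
Solution:

House | Sport | Music | Food | Vehicle | Color
----------------------------------------------
  1   | tennis | jazz | sushi | sedan | blue
  2   | golf | classical | tacos | truck | red
  3   | soccer | rock | pasta | coupe | yellow
  4   | swimming | pop | pizza | van | green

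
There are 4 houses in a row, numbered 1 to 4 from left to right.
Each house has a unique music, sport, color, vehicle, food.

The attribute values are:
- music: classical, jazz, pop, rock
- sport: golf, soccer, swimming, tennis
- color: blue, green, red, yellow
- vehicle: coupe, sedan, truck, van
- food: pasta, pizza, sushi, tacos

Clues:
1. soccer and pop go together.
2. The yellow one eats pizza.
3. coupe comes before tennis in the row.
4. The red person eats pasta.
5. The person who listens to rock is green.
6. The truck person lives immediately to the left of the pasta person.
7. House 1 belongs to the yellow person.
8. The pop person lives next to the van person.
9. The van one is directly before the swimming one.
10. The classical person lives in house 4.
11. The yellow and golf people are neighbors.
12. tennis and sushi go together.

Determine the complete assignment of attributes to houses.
Solution:

House | Music | Sport | Color | Vehicle | Food
----------------------------------------------
  1   | pop | soccer | yellow | truck | pizza
  2   | jazz | golf | red | van | pasta
  3   | rock | swimming | green | coupe | tacos
  4   | classical | tennis | blue | sedan | sushi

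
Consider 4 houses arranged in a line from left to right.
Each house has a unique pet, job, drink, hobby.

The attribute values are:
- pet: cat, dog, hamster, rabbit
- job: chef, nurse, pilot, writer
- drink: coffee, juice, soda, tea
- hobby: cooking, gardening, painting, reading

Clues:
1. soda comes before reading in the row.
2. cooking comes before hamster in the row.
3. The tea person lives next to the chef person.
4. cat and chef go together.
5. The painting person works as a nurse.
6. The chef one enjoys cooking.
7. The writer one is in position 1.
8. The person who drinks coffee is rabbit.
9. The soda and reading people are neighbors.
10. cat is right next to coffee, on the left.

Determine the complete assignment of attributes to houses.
Solution:

House | Pet | Job | Drink | Hobby
---------------------------------
  1   | dog | writer | tea | gardening
  2   | cat | chef | soda | cooking
  3   | rabbit | pilot | coffee | reading
  4   | hamster | nurse | juice | painting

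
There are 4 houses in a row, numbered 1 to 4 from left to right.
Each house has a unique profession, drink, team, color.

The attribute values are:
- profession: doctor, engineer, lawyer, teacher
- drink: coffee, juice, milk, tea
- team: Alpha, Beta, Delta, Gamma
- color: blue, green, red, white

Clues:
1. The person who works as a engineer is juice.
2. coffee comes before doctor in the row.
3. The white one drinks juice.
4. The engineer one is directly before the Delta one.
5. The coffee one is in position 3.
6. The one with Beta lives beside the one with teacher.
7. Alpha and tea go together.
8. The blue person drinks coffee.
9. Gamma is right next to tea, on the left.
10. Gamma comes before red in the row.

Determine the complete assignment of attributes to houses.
Solution:

House | Profession | Drink | Team | Color
-----------------------------------------
  1   | engineer | juice | Beta | white
  2   | teacher | milk | Delta | green
  3   | lawyer | coffee | Gamma | blue
  4   | doctor | tea | Alpha | red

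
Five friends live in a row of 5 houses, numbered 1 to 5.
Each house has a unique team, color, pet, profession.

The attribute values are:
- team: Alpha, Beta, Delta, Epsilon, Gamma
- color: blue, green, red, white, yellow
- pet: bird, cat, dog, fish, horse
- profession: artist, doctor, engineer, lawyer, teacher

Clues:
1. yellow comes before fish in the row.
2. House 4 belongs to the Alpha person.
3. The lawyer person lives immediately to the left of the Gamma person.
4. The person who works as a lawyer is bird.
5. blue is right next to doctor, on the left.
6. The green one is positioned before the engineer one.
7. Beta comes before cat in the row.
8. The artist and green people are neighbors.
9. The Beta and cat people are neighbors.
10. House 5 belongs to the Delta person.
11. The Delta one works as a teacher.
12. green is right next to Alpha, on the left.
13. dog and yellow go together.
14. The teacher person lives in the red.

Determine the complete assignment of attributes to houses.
Solution:

House | Team | Color | Pet | Profession
---------------------------------------
  1   | Beta | white | bird | lawyer
  2   | Gamma | blue | cat | artist
  3   | Epsilon | green | horse | doctor
  4   | Alpha | yellow | dog | engineer
  5   | Delta | red | fish | teacher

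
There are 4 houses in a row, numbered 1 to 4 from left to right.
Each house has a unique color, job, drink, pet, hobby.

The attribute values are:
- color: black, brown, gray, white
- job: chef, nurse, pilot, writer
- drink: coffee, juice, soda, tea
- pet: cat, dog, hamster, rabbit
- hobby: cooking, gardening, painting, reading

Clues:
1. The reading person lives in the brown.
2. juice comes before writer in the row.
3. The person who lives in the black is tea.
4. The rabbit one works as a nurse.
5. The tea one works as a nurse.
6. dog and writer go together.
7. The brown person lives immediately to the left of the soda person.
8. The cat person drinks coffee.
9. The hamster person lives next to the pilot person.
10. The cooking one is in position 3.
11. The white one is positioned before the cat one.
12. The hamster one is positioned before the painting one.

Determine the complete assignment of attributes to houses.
Solution:

House | Color | Job | Drink | Pet | Hobby
-----------------------------------------
  1   | white | chef | juice | hamster | gardening
  2   | brown | pilot | coffee | cat | reading
  3   | gray | writer | soda | dog | cooking
  4   | black | nurse | tea | rabbit | painting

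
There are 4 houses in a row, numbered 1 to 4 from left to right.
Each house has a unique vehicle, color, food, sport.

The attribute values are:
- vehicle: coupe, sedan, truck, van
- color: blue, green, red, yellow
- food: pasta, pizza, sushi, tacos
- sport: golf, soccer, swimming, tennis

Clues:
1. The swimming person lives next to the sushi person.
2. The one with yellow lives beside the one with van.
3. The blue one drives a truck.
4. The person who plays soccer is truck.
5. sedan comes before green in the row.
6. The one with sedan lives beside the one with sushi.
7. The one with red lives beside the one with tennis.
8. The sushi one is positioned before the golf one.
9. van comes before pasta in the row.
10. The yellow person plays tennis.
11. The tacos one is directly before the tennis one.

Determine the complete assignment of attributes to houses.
Solution:

House | Vehicle | Color | Food | Sport
--------------------------------------
  1   | sedan | red | tacos | swimming
  2   | coupe | yellow | sushi | tennis
  3   | van | green | pizza | golf
  4   | truck | blue | pasta | soccer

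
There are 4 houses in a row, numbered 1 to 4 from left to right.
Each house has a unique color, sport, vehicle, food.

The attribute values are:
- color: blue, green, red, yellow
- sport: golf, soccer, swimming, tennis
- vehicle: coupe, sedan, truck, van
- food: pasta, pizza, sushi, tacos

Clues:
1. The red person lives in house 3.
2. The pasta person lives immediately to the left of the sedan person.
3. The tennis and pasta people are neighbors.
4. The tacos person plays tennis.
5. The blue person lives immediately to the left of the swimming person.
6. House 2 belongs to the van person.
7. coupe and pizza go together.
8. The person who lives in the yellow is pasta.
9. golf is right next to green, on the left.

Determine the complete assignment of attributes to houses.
Solution:

House | Color | Sport | Vehicle | Food
--------------------------------------
  1   | blue | tennis | truck | tacos
  2   | yellow | swimming | van | pasta
  3   | red | golf | sedan | sushi
  4   | green | soccer | coupe | pizza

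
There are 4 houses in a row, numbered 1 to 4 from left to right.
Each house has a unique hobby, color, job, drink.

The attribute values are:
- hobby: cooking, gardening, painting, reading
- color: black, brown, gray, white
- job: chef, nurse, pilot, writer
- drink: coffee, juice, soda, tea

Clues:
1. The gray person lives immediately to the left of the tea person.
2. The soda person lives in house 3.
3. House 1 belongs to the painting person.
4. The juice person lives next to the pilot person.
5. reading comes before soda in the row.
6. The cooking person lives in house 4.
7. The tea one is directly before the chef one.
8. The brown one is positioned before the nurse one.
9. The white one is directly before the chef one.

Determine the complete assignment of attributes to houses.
Solution:

House | Hobby | Color | Job | Drink
-----------------------------------
  1   | painting | gray | writer | juice
  2   | reading | white | pilot | tea
  3   | gardening | brown | chef | soda
  4   | cooking | black | nurse | coffee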